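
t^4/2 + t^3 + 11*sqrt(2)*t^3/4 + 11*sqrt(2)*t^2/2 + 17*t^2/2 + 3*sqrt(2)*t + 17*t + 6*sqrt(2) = (t/2 + sqrt(2))*(t + 2)*(t + sqrt(2)/2)*(t + 3*sqrt(2))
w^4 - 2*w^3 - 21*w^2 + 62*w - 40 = (w - 4)*(w - 2)*(w - 1)*(w + 5)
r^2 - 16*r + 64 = (r - 8)^2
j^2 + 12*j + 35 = (j + 5)*(j + 7)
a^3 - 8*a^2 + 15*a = a*(a - 5)*(a - 3)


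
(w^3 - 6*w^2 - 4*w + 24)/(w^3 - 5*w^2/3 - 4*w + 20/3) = 3*(w - 6)/(3*w - 5)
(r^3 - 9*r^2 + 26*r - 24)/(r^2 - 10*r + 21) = (r^2 - 6*r + 8)/(r - 7)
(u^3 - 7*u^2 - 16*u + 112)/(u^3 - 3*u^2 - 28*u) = (u - 4)/u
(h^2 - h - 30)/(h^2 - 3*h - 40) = (h - 6)/(h - 8)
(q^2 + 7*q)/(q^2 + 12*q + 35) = q/(q + 5)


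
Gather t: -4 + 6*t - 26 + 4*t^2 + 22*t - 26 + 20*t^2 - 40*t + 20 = 24*t^2 - 12*t - 36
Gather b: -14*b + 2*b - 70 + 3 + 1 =-12*b - 66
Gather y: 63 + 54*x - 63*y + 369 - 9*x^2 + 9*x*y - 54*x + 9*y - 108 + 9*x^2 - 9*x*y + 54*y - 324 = 0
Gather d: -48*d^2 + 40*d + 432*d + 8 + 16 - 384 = -48*d^2 + 472*d - 360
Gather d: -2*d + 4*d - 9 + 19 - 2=2*d + 8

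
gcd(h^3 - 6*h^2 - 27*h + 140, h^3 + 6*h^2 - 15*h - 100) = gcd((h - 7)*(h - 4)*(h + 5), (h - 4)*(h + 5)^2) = h^2 + h - 20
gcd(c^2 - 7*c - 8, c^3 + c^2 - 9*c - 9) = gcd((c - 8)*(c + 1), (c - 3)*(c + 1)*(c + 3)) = c + 1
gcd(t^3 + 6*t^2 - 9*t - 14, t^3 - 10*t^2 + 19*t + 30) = t + 1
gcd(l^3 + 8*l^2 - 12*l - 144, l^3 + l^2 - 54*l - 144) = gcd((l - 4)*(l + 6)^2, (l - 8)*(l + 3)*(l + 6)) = l + 6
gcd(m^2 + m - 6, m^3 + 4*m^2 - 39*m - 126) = m + 3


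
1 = 1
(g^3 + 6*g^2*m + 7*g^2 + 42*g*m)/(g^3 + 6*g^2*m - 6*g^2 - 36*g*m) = (g + 7)/(g - 6)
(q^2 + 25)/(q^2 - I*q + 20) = (q + 5*I)/(q + 4*I)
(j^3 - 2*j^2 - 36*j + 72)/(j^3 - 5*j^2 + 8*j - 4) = (j^2 - 36)/(j^2 - 3*j + 2)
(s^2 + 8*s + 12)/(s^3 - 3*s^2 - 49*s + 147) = (s^2 + 8*s + 12)/(s^3 - 3*s^2 - 49*s + 147)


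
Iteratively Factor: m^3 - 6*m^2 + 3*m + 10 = (m + 1)*(m^2 - 7*m + 10) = (m - 2)*(m + 1)*(m - 5)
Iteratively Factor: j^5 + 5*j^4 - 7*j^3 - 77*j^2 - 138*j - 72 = (j + 2)*(j^4 + 3*j^3 - 13*j^2 - 51*j - 36) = (j + 2)*(j + 3)*(j^3 - 13*j - 12) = (j + 1)*(j + 2)*(j + 3)*(j^2 - j - 12) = (j - 4)*(j + 1)*(j + 2)*(j + 3)*(j + 3)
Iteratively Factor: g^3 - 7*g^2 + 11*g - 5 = (g - 1)*(g^2 - 6*g + 5) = (g - 5)*(g - 1)*(g - 1)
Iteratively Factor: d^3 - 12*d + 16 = (d - 2)*(d^2 + 2*d - 8) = (d - 2)^2*(d + 4)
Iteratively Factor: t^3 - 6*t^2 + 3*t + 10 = (t - 5)*(t^2 - t - 2) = (t - 5)*(t - 2)*(t + 1)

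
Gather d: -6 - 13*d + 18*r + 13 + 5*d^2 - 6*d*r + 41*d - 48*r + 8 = 5*d^2 + d*(28 - 6*r) - 30*r + 15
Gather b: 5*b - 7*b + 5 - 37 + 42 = 10 - 2*b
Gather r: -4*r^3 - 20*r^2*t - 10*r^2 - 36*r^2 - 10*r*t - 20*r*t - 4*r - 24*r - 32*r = -4*r^3 + r^2*(-20*t - 46) + r*(-30*t - 60)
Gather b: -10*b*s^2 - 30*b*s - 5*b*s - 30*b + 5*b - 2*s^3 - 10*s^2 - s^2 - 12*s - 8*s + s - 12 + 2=b*(-10*s^2 - 35*s - 25) - 2*s^3 - 11*s^2 - 19*s - 10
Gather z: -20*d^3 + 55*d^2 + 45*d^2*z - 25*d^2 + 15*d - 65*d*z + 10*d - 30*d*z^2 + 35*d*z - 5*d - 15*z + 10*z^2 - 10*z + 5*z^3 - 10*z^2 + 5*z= -20*d^3 + 30*d^2 - 30*d*z^2 + 20*d + 5*z^3 + z*(45*d^2 - 30*d - 20)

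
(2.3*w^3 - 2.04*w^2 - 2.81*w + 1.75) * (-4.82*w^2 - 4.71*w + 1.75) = -11.086*w^5 - 1.0002*w^4 + 27.1776*w^3 + 1.2301*w^2 - 13.16*w + 3.0625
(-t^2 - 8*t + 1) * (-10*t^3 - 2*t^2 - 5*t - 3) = 10*t^5 + 82*t^4 + 11*t^3 + 41*t^2 + 19*t - 3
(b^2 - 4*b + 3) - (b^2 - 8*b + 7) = 4*b - 4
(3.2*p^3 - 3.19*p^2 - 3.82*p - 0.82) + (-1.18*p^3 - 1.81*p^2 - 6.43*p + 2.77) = 2.02*p^3 - 5.0*p^2 - 10.25*p + 1.95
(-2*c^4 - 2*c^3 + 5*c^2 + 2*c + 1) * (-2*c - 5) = 4*c^5 + 14*c^4 - 29*c^2 - 12*c - 5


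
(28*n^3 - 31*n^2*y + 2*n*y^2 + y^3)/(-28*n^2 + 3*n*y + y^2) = -n + y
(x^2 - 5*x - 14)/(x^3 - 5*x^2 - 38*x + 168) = (x + 2)/(x^2 + 2*x - 24)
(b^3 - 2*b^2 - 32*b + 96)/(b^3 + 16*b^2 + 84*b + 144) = (b^2 - 8*b + 16)/(b^2 + 10*b + 24)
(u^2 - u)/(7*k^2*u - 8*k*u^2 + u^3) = (u - 1)/(7*k^2 - 8*k*u + u^2)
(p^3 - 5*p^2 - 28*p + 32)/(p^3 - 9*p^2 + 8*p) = (p + 4)/p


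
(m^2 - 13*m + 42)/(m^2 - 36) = (m - 7)/(m + 6)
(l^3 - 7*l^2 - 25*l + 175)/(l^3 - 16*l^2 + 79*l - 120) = (l^2 - 2*l - 35)/(l^2 - 11*l + 24)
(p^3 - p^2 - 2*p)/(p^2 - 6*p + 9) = p*(p^2 - p - 2)/(p^2 - 6*p + 9)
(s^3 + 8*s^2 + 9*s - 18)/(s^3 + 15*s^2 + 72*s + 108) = (s - 1)/(s + 6)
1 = 1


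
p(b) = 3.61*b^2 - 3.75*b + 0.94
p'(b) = 7.22*b - 3.75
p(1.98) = 7.67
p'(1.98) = 10.55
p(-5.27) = 120.96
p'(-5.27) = -41.80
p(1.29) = 2.11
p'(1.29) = 5.56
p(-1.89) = 20.92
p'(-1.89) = -17.40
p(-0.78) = 6.06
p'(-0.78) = -9.38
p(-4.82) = 102.88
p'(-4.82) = -38.55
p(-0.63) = 4.74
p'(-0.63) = -8.30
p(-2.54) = 33.76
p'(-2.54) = -22.09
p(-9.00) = 327.10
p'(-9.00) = -68.73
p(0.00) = 0.94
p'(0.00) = -3.75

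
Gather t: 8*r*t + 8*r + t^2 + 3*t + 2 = 8*r + t^2 + t*(8*r + 3) + 2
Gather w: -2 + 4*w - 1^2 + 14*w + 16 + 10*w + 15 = 28*w + 28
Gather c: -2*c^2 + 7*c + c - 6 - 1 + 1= -2*c^2 + 8*c - 6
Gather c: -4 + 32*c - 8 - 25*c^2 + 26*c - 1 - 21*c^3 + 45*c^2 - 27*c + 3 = -21*c^3 + 20*c^2 + 31*c - 10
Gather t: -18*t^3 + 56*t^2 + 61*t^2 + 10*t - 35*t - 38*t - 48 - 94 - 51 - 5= -18*t^3 + 117*t^2 - 63*t - 198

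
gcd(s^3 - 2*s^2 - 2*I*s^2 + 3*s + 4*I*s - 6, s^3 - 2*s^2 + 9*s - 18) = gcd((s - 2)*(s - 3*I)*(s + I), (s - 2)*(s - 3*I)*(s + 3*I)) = s^2 + s*(-2 - 3*I) + 6*I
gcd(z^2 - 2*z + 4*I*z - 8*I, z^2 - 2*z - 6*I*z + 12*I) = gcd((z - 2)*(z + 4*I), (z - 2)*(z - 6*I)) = z - 2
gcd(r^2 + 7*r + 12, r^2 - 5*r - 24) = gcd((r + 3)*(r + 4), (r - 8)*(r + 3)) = r + 3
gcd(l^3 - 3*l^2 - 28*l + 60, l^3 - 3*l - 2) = l - 2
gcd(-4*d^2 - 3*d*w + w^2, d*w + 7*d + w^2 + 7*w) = d + w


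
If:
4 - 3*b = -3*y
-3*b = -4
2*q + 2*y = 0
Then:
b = 4/3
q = 0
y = 0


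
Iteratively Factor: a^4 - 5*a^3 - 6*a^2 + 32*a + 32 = (a + 2)*(a^3 - 7*a^2 + 8*a + 16) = (a + 1)*(a + 2)*(a^2 - 8*a + 16) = (a - 4)*(a + 1)*(a + 2)*(a - 4)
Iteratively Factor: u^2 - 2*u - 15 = (u - 5)*(u + 3)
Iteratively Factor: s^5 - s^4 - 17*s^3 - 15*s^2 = (s)*(s^4 - s^3 - 17*s^2 - 15*s) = s*(s + 3)*(s^3 - 4*s^2 - 5*s) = s^2*(s + 3)*(s^2 - 4*s - 5) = s^2*(s - 5)*(s + 3)*(s + 1)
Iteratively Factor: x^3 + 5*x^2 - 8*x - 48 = (x + 4)*(x^2 + x - 12) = (x + 4)^2*(x - 3)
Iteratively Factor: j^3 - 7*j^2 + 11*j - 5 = (j - 5)*(j^2 - 2*j + 1) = (j - 5)*(j - 1)*(j - 1)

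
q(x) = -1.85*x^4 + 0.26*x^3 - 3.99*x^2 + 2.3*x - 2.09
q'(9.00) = -5400.94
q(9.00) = -12252.89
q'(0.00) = 2.30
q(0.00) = -2.09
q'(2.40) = -114.66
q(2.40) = -77.34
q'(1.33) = -24.34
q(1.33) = -11.27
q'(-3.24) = 288.03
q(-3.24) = -264.14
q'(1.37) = -26.20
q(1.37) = -12.28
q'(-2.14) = 95.47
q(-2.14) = -66.63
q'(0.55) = -3.08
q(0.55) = -2.16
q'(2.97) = -208.39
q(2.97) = -167.59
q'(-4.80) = 876.96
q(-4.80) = -1115.87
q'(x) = -7.4*x^3 + 0.78*x^2 - 7.98*x + 2.3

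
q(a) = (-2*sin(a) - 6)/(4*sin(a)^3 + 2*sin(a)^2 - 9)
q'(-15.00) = -0.27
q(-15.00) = 0.51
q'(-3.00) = -0.20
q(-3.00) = 0.64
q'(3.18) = -0.21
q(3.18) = 0.66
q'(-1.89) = -0.14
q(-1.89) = 0.39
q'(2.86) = -0.39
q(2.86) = 0.75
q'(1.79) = -2.46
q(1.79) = 2.36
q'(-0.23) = 0.20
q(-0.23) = 0.62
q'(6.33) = 0.24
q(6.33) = 0.68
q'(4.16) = -0.22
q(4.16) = 0.43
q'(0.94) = 1.80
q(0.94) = 1.36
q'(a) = (-12*sin(a)^2*cos(a) - 4*sin(a)*cos(a))*(-2*sin(a) - 6)/(4*sin(a)^3 + 2*sin(a)^2 - 9)^2 - 2*cos(a)/(4*sin(a)^3 + 2*sin(a)^2 - 9) = 2*(8*sin(a)^3 + 38*sin(a)^2 + 12*sin(a) + 9)*cos(a)/(4*sin(a)^3 + 2*sin(a)^2 - 9)^2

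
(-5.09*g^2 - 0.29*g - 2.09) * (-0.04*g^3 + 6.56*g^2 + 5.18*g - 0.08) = 0.2036*g^5 - 33.3788*g^4 - 28.185*g^3 - 14.8054*g^2 - 10.803*g + 0.1672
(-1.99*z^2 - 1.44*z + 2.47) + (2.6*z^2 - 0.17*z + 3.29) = 0.61*z^2 - 1.61*z + 5.76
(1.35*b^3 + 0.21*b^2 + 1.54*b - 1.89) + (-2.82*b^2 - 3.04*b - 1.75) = 1.35*b^3 - 2.61*b^2 - 1.5*b - 3.64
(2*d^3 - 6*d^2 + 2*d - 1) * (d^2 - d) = 2*d^5 - 8*d^4 + 8*d^3 - 3*d^2 + d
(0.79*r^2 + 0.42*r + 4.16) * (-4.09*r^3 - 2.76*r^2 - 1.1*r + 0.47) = -3.2311*r^5 - 3.8982*r^4 - 19.0426*r^3 - 11.5723*r^2 - 4.3786*r + 1.9552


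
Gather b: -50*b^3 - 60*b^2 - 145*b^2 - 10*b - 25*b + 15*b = -50*b^3 - 205*b^2 - 20*b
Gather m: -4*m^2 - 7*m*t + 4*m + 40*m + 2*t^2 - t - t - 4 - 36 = -4*m^2 + m*(44 - 7*t) + 2*t^2 - 2*t - 40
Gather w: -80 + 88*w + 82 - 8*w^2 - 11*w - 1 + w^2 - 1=-7*w^2 + 77*w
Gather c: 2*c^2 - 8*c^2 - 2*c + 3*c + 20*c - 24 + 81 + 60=-6*c^2 + 21*c + 117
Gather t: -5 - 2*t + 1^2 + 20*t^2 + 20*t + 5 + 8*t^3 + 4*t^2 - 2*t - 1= 8*t^3 + 24*t^2 + 16*t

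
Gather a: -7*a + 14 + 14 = 28 - 7*a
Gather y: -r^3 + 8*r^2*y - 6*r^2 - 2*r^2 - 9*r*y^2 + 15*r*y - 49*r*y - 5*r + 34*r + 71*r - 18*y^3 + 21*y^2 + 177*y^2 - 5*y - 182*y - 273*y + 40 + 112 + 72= -r^3 - 8*r^2 + 100*r - 18*y^3 + y^2*(198 - 9*r) + y*(8*r^2 - 34*r - 460) + 224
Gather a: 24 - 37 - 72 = -85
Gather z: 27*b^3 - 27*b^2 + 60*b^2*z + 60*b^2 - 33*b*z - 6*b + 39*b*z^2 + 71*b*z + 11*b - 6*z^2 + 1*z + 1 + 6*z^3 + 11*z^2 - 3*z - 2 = 27*b^3 + 33*b^2 + 5*b + 6*z^3 + z^2*(39*b + 5) + z*(60*b^2 + 38*b - 2) - 1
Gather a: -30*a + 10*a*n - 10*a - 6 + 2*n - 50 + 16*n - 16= a*(10*n - 40) + 18*n - 72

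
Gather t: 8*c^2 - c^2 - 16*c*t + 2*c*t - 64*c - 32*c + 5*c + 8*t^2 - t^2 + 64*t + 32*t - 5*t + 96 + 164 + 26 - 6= 7*c^2 - 91*c + 7*t^2 + t*(91 - 14*c) + 280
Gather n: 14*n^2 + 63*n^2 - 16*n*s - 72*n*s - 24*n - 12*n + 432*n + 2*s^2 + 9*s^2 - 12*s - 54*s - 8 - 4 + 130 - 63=77*n^2 + n*(396 - 88*s) + 11*s^2 - 66*s + 55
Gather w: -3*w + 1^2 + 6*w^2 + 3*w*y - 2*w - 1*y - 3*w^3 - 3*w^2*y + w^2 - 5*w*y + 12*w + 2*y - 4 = -3*w^3 + w^2*(7 - 3*y) + w*(7 - 2*y) + y - 3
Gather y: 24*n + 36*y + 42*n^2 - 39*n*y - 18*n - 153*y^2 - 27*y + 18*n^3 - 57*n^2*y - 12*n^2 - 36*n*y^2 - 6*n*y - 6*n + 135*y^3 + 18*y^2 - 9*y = 18*n^3 + 30*n^2 + 135*y^3 + y^2*(-36*n - 135) + y*(-57*n^2 - 45*n)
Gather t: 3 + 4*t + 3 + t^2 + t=t^2 + 5*t + 6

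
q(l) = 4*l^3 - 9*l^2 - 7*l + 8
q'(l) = 12*l^2 - 18*l - 7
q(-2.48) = -91.01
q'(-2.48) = 111.44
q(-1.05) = 0.80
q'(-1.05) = 25.13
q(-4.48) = -500.94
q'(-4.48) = 314.48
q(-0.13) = 8.75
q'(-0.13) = -4.46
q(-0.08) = 8.50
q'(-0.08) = -5.48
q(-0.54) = 8.53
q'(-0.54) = 6.22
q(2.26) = -7.62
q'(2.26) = 13.61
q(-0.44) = 9.00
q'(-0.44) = 3.24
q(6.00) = 506.00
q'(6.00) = 317.00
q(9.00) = 2132.00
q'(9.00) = 803.00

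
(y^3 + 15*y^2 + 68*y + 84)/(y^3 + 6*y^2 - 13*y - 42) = (y + 6)/(y - 3)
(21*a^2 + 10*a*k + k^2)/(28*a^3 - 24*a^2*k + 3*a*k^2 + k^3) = (3*a + k)/(4*a^2 - 4*a*k + k^2)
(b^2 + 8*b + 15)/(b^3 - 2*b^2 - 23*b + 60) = (b + 3)/(b^2 - 7*b + 12)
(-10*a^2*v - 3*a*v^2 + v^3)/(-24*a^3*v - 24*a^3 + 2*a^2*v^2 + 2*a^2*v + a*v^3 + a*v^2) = v*(-10*a^2 - 3*a*v + v^2)/(a*(-24*a^2*v - 24*a^2 + 2*a*v^2 + 2*a*v + v^3 + v^2))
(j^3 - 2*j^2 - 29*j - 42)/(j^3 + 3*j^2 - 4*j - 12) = (j - 7)/(j - 2)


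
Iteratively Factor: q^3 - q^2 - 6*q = (q - 3)*(q^2 + 2*q) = (q - 3)*(q + 2)*(q)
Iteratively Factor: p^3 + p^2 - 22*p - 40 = (p + 2)*(p^2 - p - 20) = (p - 5)*(p + 2)*(p + 4)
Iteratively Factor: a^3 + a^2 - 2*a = (a - 1)*(a^2 + 2*a) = (a - 1)*(a + 2)*(a)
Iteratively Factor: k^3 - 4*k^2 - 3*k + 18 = (k - 3)*(k^2 - k - 6) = (k - 3)*(k + 2)*(k - 3)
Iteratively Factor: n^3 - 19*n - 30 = (n + 2)*(n^2 - 2*n - 15) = (n + 2)*(n + 3)*(n - 5)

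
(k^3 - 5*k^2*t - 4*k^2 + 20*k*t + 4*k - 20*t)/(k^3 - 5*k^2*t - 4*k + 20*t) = (k - 2)/(k + 2)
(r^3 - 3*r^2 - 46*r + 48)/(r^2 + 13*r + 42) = (r^2 - 9*r + 8)/(r + 7)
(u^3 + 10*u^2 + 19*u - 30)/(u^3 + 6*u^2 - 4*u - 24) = (u^2 + 4*u - 5)/(u^2 - 4)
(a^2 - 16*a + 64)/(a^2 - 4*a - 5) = (-a^2 + 16*a - 64)/(-a^2 + 4*a + 5)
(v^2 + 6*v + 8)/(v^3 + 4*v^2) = (v + 2)/v^2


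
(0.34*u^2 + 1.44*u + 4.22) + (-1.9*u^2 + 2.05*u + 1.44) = -1.56*u^2 + 3.49*u + 5.66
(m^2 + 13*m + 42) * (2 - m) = -m^3 - 11*m^2 - 16*m + 84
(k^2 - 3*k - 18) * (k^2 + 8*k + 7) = k^4 + 5*k^3 - 35*k^2 - 165*k - 126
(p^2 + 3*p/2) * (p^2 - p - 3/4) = p^4 + p^3/2 - 9*p^2/4 - 9*p/8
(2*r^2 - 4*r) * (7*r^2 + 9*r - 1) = 14*r^4 - 10*r^3 - 38*r^2 + 4*r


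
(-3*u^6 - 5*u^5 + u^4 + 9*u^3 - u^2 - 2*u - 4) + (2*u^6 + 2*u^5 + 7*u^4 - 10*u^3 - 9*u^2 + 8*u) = -u^6 - 3*u^5 + 8*u^4 - u^3 - 10*u^2 + 6*u - 4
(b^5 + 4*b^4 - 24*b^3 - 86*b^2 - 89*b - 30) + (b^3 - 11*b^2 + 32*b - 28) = b^5 + 4*b^4 - 23*b^3 - 97*b^2 - 57*b - 58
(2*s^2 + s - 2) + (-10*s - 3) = 2*s^2 - 9*s - 5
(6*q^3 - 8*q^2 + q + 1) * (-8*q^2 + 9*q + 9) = -48*q^5 + 118*q^4 - 26*q^3 - 71*q^2 + 18*q + 9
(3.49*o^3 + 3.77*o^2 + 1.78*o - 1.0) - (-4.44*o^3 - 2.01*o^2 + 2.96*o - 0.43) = 7.93*o^3 + 5.78*o^2 - 1.18*o - 0.57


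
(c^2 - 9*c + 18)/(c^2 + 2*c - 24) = (c^2 - 9*c + 18)/(c^2 + 2*c - 24)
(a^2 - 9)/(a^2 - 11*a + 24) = (a + 3)/(a - 8)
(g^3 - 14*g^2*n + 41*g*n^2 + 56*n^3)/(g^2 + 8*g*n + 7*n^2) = (g^2 - 15*g*n + 56*n^2)/(g + 7*n)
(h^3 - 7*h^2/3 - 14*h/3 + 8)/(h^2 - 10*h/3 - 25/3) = (-3*h^3 + 7*h^2 + 14*h - 24)/(-3*h^2 + 10*h + 25)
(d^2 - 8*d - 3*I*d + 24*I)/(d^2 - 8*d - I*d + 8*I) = (d - 3*I)/(d - I)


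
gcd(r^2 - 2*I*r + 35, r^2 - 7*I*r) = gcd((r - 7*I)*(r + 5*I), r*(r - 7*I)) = r - 7*I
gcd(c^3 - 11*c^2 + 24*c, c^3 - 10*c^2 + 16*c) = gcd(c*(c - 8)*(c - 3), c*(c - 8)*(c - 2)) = c^2 - 8*c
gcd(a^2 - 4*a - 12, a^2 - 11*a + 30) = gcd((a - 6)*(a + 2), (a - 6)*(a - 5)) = a - 6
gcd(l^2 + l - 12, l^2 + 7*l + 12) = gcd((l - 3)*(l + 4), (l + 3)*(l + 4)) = l + 4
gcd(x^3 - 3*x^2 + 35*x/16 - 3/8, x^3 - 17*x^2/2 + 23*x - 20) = x - 2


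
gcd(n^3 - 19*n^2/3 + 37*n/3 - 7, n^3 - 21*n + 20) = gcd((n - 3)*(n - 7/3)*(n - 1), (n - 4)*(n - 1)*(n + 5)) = n - 1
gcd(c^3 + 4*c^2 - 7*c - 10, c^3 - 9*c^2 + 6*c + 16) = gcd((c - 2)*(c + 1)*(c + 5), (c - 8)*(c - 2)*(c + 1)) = c^2 - c - 2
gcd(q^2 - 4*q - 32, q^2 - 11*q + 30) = 1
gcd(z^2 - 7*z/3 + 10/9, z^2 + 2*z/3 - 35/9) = z - 5/3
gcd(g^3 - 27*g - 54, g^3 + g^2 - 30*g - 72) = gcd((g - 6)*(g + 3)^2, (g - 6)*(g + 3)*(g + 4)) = g^2 - 3*g - 18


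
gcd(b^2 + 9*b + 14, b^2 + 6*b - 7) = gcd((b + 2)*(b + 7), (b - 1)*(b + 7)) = b + 7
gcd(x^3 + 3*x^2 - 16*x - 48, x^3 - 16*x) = x^2 - 16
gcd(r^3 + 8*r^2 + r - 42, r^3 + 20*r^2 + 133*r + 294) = r + 7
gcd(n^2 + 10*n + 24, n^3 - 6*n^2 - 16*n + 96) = n + 4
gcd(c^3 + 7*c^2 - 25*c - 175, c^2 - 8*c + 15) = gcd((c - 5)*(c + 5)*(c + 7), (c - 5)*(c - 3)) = c - 5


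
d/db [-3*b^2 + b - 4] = 1 - 6*b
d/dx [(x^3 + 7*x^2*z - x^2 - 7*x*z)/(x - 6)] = (2*x^3 + 7*x^2*z - 19*x^2 - 84*x*z + 12*x + 42*z)/(x^2 - 12*x + 36)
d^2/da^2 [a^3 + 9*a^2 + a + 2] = 6*a + 18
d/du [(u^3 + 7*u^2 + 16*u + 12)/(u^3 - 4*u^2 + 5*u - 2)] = (-11*u^3 - 33*u^2 + 24*u + 92)/(u^5 - 7*u^4 + 19*u^3 - 25*u^2 + 16*u - 4)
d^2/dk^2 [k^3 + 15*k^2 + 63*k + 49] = 6*k + 30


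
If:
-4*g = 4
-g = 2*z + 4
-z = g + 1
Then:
No Solution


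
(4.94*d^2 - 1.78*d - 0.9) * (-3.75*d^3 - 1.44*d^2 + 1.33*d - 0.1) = -18.525*d^5 - 0.4386*d^4 + 12.5084*d^3 - 1.5654*d^2 - 1.019*d + 0.09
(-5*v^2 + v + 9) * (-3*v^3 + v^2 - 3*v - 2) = 15*v^5 - 8*v^4 - 11*v^3 + 16*v^2 - 29*v - 18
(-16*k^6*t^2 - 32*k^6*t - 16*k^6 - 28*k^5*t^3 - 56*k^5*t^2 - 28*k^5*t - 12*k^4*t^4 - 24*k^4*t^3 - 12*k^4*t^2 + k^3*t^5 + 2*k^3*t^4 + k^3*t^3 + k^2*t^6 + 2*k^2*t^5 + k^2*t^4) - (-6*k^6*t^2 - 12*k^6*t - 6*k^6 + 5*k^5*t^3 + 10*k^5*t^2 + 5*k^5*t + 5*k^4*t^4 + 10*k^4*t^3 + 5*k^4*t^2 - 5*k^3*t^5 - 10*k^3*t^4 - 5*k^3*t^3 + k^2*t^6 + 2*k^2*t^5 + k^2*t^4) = -10*k^6*t^2 - 20*k^6*t - 10*k^6 - 33*k^5*t^3 - 66*k^5*t^2 - 33*k^5*t - 17*k^4*t^4 - 34*k^4*t^3 - 17*k^4*t^2 + 6*k^3*t^5 + 12*k^3*t^4 + 6*k^3*t^3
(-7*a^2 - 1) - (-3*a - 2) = -7*a^2 + 3*a + 1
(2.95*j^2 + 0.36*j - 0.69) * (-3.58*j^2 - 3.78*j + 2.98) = -10.561*j^4 - 12.4398*j^3 + 9.9004*j^2 + 3.681*j - 2.0562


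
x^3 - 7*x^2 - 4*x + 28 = (x - 7)*(x - 2)*(x + 2)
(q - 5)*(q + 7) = q^2 + 2*q - 35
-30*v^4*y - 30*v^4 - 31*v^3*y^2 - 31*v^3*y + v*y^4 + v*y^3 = (-6*v + y)*(v + y)*(5*v + y)*(v*y + v)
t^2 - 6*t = t*(t - 6)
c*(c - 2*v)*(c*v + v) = c^3*v - 2*c^2*v^2 + c^2*v - 2*c*v^2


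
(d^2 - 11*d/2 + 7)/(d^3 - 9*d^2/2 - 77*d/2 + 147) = (d - 2)/(d^2 - d - 42)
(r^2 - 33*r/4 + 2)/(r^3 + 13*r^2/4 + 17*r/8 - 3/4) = 2*(r - 8)/(2*r^2 + 7*r + 6)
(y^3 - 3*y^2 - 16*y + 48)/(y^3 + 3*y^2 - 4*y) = (y^2 - 7*y + 12)/(y*(y - 1))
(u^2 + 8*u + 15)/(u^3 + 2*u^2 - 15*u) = (u + 3)/(u*(u - 3))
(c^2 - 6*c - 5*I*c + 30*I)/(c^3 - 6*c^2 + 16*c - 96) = (c - 5*I)/(c^2 + 16)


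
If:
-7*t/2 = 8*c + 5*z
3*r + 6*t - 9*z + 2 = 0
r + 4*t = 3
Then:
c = z/32 - 77/96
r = 6*z - 13/3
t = 11/6 - 3*z/2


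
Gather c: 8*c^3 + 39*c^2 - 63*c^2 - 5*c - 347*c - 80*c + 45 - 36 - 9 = 8*c^3 - 24*c^2 - 432*c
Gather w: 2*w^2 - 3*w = 2*w^2 - 3*w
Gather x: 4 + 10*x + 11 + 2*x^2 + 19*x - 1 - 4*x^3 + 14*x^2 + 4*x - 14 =-4*x^3 + 16*x^2 + 33*x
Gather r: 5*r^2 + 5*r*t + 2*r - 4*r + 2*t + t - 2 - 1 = 5*r^2 + r*(5*t - 2) + 3*t - 3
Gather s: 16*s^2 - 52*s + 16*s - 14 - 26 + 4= 16*s^2 - 36*s - 36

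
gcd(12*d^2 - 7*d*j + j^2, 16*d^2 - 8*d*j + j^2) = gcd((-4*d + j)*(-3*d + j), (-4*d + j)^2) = 4*d - j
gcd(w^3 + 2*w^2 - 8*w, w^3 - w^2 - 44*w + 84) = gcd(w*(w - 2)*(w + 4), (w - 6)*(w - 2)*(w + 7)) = w - 2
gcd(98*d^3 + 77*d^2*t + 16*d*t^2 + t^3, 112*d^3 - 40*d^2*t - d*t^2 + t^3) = 7*d + t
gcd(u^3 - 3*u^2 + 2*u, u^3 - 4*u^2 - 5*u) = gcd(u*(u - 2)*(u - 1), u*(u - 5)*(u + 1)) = u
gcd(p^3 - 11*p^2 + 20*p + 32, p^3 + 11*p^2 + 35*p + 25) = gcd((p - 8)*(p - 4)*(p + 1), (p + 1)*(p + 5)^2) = p + 1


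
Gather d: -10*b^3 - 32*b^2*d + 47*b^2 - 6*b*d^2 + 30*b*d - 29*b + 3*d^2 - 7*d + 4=-10*b^3 + 47*b^2 - 29*b + d^2*(3 - 6*b) + d*(-32*b^2 + 30*b - 7) + 4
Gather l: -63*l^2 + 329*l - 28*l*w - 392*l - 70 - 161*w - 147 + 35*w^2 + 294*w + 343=-63*l^2 + l*(-28*w - 63) + 35*w^2 + 133*w + 126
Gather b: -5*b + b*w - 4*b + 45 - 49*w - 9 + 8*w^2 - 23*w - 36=b*(w - 9) + 8*w^2 - 72*w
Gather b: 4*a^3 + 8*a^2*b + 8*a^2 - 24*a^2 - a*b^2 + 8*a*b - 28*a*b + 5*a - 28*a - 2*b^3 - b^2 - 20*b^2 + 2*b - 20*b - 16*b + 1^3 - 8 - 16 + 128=4*a^3 - 16*a^2 - 23*a - 2*b^3 + b^2*(-a - 21) + b*(8*a^2 - 20*a - 34) + 105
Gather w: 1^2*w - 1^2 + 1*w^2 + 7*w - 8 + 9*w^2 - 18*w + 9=10*w^2 - 10*w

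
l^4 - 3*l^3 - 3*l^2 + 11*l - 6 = (l - 3)*(l - 1)^2*(l + 2)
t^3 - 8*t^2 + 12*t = t*(t - 6)*(t - 2)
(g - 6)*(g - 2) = g^2 - 8*g + 12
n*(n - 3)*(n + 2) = n^3 - n^2 - 6*n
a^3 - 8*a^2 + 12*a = a*(a - 6)*(a - 2)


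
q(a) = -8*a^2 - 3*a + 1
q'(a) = -16*a - 3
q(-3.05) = -64.27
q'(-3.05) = 45.80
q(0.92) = -8.53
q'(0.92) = -17.72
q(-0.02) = 1.06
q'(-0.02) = -2.68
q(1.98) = -36.30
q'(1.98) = -34.68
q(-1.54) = -13.35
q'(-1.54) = 21.64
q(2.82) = -71.08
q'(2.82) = -48.12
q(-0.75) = -1.25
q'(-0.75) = 9.00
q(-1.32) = -8.98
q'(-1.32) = 18.12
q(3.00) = -80.00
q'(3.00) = -51.00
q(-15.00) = -1754.00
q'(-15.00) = 237.00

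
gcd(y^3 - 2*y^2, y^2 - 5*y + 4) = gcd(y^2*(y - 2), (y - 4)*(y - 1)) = 1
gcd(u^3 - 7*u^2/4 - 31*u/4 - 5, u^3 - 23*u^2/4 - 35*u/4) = u + 5/4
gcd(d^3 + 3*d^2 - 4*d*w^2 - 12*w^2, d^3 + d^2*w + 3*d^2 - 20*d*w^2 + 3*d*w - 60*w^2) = d + 3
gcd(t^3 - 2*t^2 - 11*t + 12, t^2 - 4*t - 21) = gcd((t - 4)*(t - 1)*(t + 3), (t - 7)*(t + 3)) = t + 3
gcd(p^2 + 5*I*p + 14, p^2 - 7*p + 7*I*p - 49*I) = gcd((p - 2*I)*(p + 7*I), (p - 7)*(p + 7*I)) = p + 7*I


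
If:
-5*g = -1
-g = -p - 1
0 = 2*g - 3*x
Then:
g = 1/5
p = -4/5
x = 2/15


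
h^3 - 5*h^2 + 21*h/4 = h*(h - 7/2)*(h - 3/2)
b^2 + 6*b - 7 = (b - 1)*(b + 7)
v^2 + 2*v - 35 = (v - 5)*(v + 7)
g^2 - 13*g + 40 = (g - 8)*(g - 5)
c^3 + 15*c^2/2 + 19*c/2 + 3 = (c + 1/2)*(c + 1)*(c + 6)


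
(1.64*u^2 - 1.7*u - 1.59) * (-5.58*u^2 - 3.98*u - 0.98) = -9.1512*u^4 + 2.9588*u^3 + 14.031*u^2 + 7.9942*u + 1.5582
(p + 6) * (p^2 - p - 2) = p^3 + 5*p^2 - 8*p - 12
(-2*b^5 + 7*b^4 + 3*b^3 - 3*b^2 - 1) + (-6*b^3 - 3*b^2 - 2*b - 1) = -2*b^5 + 7*b^4 - 3*b^3 - 6*b^2 - 2*b - 2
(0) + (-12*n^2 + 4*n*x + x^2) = -12*n^2 + 4*n*x + x^2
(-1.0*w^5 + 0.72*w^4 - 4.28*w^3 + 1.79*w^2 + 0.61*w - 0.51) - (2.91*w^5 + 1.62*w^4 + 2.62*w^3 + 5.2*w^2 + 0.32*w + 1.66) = -3.91*w^5 - 0.9*w^4 - 6.9*w^3 - 3.41*w^2 + 0.29*w - 2.17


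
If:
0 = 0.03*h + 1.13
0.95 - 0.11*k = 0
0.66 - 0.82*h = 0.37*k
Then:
No Solution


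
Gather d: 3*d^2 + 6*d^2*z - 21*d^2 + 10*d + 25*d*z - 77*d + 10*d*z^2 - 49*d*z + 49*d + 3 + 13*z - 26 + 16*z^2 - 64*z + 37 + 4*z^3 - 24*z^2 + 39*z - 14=d^2*(6*z - 18) + d*(10*z^2 - 24*z - 18) + 4*z^3 - 8*z^2 - 12*z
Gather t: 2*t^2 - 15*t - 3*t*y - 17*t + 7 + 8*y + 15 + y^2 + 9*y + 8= 2*t^2 + t*(-3*y - 32) + y^2 + 17*y + 30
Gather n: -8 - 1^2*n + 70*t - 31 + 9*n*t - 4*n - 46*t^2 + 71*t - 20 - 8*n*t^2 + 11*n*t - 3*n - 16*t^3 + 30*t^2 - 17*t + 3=n*(-8*t^2 + 20*t - 8) - 16*t^3 - 16*t^2 + 124*t - 56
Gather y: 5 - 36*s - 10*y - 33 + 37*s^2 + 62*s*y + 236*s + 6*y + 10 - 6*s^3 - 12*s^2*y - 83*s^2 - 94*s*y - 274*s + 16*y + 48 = -6*s^3 - 46*s^2 - 74*s + y*(-12*s^2 - 32*s + 12) + 30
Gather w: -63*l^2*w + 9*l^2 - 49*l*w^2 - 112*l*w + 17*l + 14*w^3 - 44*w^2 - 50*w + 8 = 9*l^2 + 17*l + 14*w^3 + w^2*(-49*l - 44) + w*(-63*l^2 - 112*l - 50) + 8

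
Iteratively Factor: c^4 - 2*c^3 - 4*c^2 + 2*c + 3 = (c - 1)*(c^3 - c^2 - 5*c - 3) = (c - 1)*(c + 1)*(c^2 - 2*c - 3) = (c - 1)*(c + 1)^2*(c - 3)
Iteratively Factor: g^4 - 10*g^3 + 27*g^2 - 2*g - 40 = (g - 4)*(g^3 - 6*g^2 + 3*g + 10) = (g - 4)*(g - 2)*(g^2 - 4*g - 5) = (g - 5)*(g - 4)*(g - 2)*(g + 1)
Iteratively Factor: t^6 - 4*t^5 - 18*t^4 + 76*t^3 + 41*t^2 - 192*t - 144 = (t + 4)*(t^5 - 8*t^4 + 14*t^3 + 20*t^2 - 39*t - 36) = (t - 3)*(t + 4)*(t^4 - 5*t^3 - t^2 + 17*t + 12) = (t - 3)*(t + 1)*(t + 4)*(t^3 - 6*t^2 + 5*t + 12) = (t - 3)^2*(t + 1)*(t + 4)*(t^2 - 3*t - 4) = (t - 3)^2*(t + 1)^2*(t + 4)*(t - 4)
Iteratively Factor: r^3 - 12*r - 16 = (r + 2)*(r^2 - 2*r - 8) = (r - 4)*(r + 2)*(r + 2)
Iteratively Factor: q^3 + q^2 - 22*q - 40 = (q + 4)*(q^2 - 3*q - 10) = (q + 2)*(q + 4)*(q - 5)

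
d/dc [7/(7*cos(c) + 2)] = 49*sin(c)/(7*cos(c) + 2)^2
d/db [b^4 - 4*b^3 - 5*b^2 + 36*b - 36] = 4*b^3 - 12*b^2 - 10*b + 36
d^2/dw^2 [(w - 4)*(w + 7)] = 2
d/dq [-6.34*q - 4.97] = -6.34000000000000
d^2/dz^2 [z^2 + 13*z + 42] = 2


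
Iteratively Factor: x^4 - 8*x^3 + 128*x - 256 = (x - 4)*(x^3 - 4*x^2 - 16*x + 64) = (x - 4)^2*(x^2 - 16) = (x - 4)^2*(x + 4)*(x - 4)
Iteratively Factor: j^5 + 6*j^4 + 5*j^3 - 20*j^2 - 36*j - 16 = (j + 1)*(j^4 + 5*j^3 - 20*j - 16) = (j - 2)*(j + 1)*(j^3 + 7*j^2 + 14*j + 8) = (j - 2)*(j + 1)*(j + 2)*(j^2 + 5*j + 4) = (j - 2)*(j + 1)*(j + 2)*(j + 4)*(j + 1)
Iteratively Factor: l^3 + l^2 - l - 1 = (l + 1)*(l^2 - 1) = (l - 1)*(l + 1)*(l + 1)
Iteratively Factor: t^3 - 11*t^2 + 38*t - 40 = (t - 5)*(t^2 - 6*t + 8) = (t - 5)*(t - 2)*(t - 4)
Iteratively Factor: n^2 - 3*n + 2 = (n - 1)*(n - 2)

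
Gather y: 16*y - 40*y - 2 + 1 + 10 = 9 - 24*y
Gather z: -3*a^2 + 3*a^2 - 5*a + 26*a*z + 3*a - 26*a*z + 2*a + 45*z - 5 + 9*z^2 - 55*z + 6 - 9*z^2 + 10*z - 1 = 0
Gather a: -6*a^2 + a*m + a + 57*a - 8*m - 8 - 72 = -6*a^2 + a*(m + 58) - 8*m - 80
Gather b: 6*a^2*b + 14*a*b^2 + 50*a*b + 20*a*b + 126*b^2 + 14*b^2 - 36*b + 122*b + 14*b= b^2*(14*a + 140) + b*(6*a^2 + 70*a + 100)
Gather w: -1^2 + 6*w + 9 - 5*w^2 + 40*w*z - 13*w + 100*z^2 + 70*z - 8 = -5*w^2 + w*(40*z - 7) + 100*z^2 + 70*z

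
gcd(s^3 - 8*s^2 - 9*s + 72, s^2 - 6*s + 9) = s - 3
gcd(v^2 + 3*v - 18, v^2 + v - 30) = v + 6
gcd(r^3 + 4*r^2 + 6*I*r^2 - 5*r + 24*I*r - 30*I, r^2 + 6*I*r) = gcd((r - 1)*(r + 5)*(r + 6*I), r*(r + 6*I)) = r + 6*I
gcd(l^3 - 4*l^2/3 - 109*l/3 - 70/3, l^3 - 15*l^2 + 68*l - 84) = l - 7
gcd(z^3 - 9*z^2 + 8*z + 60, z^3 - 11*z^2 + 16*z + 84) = z^2 - 4*z - 12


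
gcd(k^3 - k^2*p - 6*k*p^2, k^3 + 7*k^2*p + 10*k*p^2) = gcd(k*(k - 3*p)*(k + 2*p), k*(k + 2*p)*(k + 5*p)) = k^2 + 2*k*p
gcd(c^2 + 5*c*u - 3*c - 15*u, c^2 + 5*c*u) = c + 5*u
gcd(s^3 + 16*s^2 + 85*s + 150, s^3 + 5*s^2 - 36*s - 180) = s^2 + 11*s + 30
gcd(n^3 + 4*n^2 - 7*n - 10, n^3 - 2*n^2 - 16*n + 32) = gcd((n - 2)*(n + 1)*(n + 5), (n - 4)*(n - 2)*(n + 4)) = n - 2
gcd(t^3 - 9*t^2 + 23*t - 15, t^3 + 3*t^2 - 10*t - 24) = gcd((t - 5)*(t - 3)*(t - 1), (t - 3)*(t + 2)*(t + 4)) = t - 3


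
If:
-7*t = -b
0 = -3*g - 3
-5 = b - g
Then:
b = -6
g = -1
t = -6/7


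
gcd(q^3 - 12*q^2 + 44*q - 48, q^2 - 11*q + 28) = q - 4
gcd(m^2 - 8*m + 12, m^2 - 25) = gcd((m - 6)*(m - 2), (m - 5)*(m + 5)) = 1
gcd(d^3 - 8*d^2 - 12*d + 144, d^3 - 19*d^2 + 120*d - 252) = d^2 - 12*d + 36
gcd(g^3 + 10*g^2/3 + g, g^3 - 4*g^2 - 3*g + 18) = 1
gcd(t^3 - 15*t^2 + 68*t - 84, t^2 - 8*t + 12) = t^2 - 8*t + 12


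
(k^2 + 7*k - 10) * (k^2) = k^4 + 7*k^3 - 10*k^2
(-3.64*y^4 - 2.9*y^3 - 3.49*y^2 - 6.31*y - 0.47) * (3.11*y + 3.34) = -11.3204*y^5 - 21.1766*y^4 - 20.5399*y^3 - 31.2807*y^2 - 22.5371*y - 1.5698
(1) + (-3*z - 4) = -3*z - 3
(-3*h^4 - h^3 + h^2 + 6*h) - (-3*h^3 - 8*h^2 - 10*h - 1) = -3*h^4 + 2*h^3 + 9*h^2 + 16*h + 1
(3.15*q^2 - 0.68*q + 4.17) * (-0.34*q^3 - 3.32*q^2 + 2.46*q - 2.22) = -1.071*q^5 - 10.2268*q^4 + 8.5888*q^3 - 22.5102*q^2 + 11.7678*q - 9.2574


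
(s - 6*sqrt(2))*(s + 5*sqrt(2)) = s^2 - sqrt(2)*s - 60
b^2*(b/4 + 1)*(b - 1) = b^4/4 + 3*b^3/4 - b^2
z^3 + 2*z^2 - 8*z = z*(z - 2)*(z + 4)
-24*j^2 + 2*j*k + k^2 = (-4*j + k)*(6*j + k)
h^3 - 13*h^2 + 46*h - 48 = (h - 8)*(h - 3)*(h - 2)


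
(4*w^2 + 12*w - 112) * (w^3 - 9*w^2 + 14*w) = 4*w^5 - 24*w^4 - 164*w^3 + 1176*w^2 - 1568*w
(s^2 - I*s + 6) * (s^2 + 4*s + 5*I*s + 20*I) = s^4 + 4*s^3 + 4*I*s^3 + 11*s^2 + 16*I*s^2 + 44*s + 30*I*s + 120*I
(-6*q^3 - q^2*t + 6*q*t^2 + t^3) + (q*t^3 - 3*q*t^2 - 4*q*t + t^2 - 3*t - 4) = -6*q^3 - q^2*t + q*t^3 + 3*q*t^2 - 4*q*t + t^3 + t^2 - 3*t - 4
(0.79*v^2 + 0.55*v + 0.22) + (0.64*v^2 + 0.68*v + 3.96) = 1.43*v^2 + 1.23*v + 4.18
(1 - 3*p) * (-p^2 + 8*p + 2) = 3*p^3 - 25*p^2 + 2*p + 2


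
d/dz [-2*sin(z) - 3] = -2*cos(z)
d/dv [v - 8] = 1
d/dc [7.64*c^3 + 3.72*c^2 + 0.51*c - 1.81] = 22.92*c^2 + 7.44*c + 0.51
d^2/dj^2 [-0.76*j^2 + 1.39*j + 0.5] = -1.52000000000000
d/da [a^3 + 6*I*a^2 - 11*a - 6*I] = 3*a^2 + 12*I*a - 11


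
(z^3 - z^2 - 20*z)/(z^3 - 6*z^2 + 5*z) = (z + 4)/(z - 1)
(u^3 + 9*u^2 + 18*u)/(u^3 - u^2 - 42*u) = (u + 3)/(u - 7)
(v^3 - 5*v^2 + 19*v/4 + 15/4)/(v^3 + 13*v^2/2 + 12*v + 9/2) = (2*v^2 - 11*v + 15)/(2*(v^2 + 6*v + 9))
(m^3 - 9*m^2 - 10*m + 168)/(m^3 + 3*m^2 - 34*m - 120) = (m - 7)/(m + 5)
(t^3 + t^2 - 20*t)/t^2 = t + 1 - 20/t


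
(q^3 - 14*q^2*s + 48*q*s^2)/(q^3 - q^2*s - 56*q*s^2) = (q - 6*s)/(q + 7*s)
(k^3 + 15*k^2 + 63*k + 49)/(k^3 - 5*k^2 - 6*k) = (k^2 + 14*k + 49)/(k*(k - 6))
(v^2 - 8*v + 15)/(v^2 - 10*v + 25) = (v - 3)/(v - 5)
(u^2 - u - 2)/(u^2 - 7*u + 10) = (u + 1)/(u - 5)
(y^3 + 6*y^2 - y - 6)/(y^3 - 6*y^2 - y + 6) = (y + 6)/(y - 6)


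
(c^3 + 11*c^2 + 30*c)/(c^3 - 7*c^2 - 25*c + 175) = c*(c + 6)/(c^2 - 12*c + 35)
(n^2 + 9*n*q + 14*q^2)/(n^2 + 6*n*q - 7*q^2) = (-n - 2*q)/(-n + q)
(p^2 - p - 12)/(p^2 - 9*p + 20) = (p + 3)/(p - 5)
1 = 1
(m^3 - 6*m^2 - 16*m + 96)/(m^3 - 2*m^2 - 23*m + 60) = (m^2 - 2*m - 24)/(m^2 + 2*m - 15)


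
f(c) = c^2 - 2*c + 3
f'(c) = 2*c - 2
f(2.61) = 4.59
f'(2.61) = 3.22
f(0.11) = 2.79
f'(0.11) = -1.78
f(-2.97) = 17.76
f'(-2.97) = -7.94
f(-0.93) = 5.72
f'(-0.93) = -3.86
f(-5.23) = 40.81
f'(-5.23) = -12.46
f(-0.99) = 5.96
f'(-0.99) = -3.98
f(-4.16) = 28.63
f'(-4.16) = -10.32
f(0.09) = 2.83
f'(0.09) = -1.82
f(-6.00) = 51.00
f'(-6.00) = -14.00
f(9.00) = 66.00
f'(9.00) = 16.00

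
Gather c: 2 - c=2 - c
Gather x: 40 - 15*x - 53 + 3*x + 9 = -12*x - 4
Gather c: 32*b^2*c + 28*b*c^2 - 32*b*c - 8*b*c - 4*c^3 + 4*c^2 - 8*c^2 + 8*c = -4*c^3 + c^2*(28*b - 4) + c*(32*b^2 - 40*b + 8)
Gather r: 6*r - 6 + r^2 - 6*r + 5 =r^2 - 1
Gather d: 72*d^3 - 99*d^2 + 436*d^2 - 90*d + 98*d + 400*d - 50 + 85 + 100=72*d^3 + 337*d^2 + 408*d + 135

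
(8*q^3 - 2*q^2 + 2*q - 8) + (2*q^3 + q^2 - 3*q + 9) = 10*q^3 - q^2 - q + 1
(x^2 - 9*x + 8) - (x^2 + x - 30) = 38 - 10*x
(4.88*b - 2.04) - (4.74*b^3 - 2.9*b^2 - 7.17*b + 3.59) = -4.74*b^3 + 2.9*b^2 + 12.05*b - 5.63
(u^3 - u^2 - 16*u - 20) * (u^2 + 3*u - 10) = u^5 + 2*u^4 - 29*u^3 - 58*u^2 + 100*u + 200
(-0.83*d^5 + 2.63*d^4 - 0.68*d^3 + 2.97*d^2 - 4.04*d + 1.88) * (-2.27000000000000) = 1.8841*d^5 - 5.9701*d^4 + 1.5436*d^3 - 6.7419*d^2 + 9.1708*d - 4.2676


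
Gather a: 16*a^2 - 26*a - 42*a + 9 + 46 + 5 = 16*a^2 - 68*a + 60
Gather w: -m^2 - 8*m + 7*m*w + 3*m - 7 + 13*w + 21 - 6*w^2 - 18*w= -m^2 - 5*m - 6*w^2 + w*(7*m - 5) + 14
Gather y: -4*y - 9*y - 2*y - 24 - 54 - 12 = -15*y - 90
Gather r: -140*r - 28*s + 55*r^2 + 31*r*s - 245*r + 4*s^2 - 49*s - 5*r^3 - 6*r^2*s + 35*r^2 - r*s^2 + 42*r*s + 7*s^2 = -5*r^3 + r^2*(90 - 6*s) + r*(-s^2 + 73*s - 385) + 11*s^2 - 77*s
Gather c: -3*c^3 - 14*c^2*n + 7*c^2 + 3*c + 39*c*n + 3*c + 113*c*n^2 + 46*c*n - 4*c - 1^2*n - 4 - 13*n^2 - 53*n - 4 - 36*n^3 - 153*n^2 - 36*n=-3*c^3 + c^2*(7 - 14*n) + c*(113*n^2 + 85*n + 2) - 36*n^3 - 166*n^2 - 90*n - 8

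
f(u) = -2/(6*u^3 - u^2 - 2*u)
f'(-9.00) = 0.00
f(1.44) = -0.15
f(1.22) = -0.29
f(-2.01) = 0.04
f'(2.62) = 0.03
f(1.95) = -0.05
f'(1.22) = 0.92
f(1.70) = -0.09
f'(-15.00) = 0.00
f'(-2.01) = 0.06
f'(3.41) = 0.01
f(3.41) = -0.01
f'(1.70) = 0.17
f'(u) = -2*(-18*u^2 + 2*u + 2)/(6*u^3 - u^2 - 2*u)^2 = 4*(9*u^2 - u - 1)/(u^2*(-6*u^2 + u + 2)^2)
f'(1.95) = 0.09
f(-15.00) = 0.00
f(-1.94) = 0.05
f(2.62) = -0.02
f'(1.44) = 0.39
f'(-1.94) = 0.07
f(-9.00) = 0.00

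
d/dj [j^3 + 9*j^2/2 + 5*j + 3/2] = 3*j^2 + 9*j + 5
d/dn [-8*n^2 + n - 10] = 1 - 16*n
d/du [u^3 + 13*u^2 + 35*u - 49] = 3*u^2 + 26*u + 35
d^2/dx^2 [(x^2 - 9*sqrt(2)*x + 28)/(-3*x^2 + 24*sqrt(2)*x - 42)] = 2*(sqrt(2)*x^3 - 42*x^2 + 294*sqrt(2)*x - 1372)/(3*(x^6 - 24*sqrt(2)*x^5 + 426*x^4 - 1696*sqrt(2)*x^3 + 5964*x^2 - 4704*sqrt(2)*x + 2744))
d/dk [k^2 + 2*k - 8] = 2*k + 2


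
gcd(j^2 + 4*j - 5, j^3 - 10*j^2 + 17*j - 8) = j - 1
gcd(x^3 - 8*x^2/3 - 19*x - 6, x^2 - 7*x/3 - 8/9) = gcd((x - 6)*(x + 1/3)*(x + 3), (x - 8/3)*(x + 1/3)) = x + 1/3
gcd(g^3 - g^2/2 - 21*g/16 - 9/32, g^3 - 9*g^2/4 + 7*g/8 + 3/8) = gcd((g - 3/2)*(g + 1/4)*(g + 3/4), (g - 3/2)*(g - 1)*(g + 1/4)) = g^2 - 5*g/4 - 3/8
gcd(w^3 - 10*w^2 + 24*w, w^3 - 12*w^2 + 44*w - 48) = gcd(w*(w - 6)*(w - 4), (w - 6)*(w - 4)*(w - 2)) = w^2 - 10*w + 24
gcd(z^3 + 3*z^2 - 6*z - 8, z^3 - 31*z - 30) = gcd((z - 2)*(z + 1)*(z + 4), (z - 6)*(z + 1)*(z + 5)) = z + 1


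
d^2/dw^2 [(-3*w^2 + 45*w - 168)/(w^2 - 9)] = 90*(w^3 - 13*w^2 + 27*w - 39)/(w^6 - 27*w^4 + 243*w^2 - 729)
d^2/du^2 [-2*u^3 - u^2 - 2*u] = -12*u - 2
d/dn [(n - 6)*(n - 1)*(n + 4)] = 3*n^2 - 6*n - 22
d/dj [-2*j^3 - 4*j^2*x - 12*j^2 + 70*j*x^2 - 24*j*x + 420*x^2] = -6*j^2 - 8*j*x - 24*j + 70*x^2 - 24*x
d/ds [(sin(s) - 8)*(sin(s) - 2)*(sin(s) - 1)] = (3*sin(s)^2 - 22*sin(s) + 26)*cos(s)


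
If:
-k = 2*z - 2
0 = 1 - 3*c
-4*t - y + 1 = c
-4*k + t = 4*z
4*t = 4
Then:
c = 1/3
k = -3/2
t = 1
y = -10/3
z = 7/4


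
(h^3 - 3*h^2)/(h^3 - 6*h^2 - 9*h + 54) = h^2/(h^2 - 3*h - 18)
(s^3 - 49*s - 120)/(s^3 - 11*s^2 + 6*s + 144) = (s + 5)/(s - 6)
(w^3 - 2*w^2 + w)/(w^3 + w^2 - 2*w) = (w - 1)/(w + 2)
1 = 1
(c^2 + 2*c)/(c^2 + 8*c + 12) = c/(c + 6)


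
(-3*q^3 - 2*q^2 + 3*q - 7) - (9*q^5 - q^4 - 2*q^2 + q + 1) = -9*q^5 + q^4 - 3*q^3 + 2*q - 8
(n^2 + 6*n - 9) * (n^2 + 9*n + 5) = n^4 + 15*n^3 + 50*n^2 - 51*n - 45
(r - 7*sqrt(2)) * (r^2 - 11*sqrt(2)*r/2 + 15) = r^3 - 25*sqrt(2)*r^2/2 + 92*r - 105*sqrt(2)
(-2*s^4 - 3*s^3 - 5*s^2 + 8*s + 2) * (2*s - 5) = -4*s^5 + 4*s^4 + 5*s^3 + 41*s^2 - 36*s - 10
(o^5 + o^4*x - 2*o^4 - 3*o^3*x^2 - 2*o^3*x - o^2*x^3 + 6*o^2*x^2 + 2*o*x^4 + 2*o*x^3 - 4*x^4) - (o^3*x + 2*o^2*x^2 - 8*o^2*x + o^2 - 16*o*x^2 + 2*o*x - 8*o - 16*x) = o^5 + o^4*x - 2*o^4 - 3*o^3*x^2 - 3*o^3*x - o^2*x^3 + 4*o^2*x^2 + 8*o^2*x - o^2 + 2*o*x^4 + 2*o*x^3 + 16*o*x^2 - 2*o*x + 8*o - 4*x^4 + 16*x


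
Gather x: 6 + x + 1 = x + 7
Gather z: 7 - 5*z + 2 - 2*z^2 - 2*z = -2*z^2 - 7*z + 9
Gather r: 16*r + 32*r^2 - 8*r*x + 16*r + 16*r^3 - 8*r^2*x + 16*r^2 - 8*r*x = 16*r^3 + r^2*(48 - 8*x) + r*(32 - 16*x)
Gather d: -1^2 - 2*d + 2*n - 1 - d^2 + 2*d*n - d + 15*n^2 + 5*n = -d^2 + d*(2*n - 3) + 15*n^2 + 7*n - 2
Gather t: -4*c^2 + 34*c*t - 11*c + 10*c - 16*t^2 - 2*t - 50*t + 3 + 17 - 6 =-4*c^2 - c - 16*t^2 + t*(34*c - 52) + 14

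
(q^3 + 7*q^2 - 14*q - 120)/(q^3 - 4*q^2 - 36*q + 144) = (q + 5)/(q - 6)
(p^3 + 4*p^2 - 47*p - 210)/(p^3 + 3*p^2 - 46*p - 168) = (p + 5)/(p + 4)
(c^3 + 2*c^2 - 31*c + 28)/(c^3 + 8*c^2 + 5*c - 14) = (c - 4)/(c + 2)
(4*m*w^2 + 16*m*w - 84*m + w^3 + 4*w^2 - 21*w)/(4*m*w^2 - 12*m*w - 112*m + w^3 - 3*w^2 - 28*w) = (w^2 + 4*w - 21)/(w^2 - 3*w - 28)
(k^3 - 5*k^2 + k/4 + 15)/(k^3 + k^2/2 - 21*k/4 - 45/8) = 2*(k - 4)/(2*k + 3)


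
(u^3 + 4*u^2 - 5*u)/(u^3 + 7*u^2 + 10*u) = (u - 1)/(u + 2)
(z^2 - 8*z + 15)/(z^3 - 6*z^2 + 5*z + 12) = (z - 5)/(z^2 - 3*z - 4)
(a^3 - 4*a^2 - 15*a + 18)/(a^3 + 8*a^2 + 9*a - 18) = (a - 6)/(a + 6)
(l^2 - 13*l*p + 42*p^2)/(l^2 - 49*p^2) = (l - 6*p)/(l + 7*p)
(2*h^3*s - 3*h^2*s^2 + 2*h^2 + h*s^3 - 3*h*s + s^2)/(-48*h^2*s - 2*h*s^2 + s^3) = (-2*h^3*s + 3*h^2*s^2 - 2*h^2 - h*s^3 + 3*h*s - s^2)/(s*(48*h^2 + 2*h*s - s^2))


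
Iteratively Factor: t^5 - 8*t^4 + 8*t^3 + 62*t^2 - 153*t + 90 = (t - 2)*(t^4 - 6*t^3 - 4*t^2 + 54*t - 45) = (t - 2)*(t - 1)*(t^3 - 5*t^2 - 9*t + 45) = (t - 2)*(t - 1)*(t + 3)*(t^2 - 8*t + 15) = (t - 3)*(t - 2)*(t - 1)*(t + 3)*(t - 5)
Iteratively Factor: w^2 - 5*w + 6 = (w - 3)*(w - 2)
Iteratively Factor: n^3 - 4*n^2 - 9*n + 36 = (n - 3)*(n^2 - n - 12) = (n - 3)*(n + 3)*(n - 4)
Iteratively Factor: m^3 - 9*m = (m)*(m^2 - 9) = m*(m + 3)*(m - 3)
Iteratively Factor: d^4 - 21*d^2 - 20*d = (d + 4)*(d^3 - 4*d^2 - 5*d) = (d - 5)*(d + 4)*(d^2 + d) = (d - 5)*(d + 1)*(d + 4)*(d)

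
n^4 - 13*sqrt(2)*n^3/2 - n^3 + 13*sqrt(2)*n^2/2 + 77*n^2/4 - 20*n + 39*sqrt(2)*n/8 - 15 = (n - 3/2)*(n + 1/2)*(n - 4*sqrt(2))*(n - 5*sqrt(2)/2)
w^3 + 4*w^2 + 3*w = w*(w + 1)*(w + 3)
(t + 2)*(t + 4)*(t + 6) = t^3 + 12*t^2 + 44*t + 48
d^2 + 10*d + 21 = (d + 3)*(d + 7)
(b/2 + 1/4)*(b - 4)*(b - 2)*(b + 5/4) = b^4/2 - 17*b^3/8 - 15*b^2/16 + 41*b/8 + 5/2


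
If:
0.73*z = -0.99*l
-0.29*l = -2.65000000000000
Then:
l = 9.14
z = -12.39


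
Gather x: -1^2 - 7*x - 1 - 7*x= -14*x - 2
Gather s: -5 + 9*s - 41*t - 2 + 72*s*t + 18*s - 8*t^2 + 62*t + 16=s*(72*t + 27) - 8*t^2 + 21*t + 9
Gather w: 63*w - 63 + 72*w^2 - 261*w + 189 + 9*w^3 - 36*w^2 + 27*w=9*w^3 + 36*w^2 - 171*w + 126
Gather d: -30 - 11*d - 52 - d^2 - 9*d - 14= -d^2 - 20*d - 96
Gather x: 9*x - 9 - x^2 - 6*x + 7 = -x^2 + 3*x - 2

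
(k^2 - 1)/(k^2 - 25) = (k^2 - 1)/(k^2 - 25)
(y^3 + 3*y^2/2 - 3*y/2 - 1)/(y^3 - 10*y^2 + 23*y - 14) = (y^2 + 5*y/2 + 1)/(y^2 - 9*y + 14)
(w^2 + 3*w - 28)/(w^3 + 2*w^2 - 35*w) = (w - 4)/(w*(w - 5))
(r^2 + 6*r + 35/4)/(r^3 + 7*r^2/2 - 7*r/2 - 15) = (r + 7/2)/(r^2 + r - 6)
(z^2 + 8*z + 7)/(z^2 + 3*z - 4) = (z^2 + 8*z + 7)/(z^2 + 3*z - 4)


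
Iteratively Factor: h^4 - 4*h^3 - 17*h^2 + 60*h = (h)*(h^3 - 4*h^2 - 17*h + 60) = h*(h + 4)*(h^2 - 8*h + 15) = h*(h - 5)*(h + 4)*(h - 3)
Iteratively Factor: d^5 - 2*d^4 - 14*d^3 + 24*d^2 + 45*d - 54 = (d - 3)*(d^4 + d^3 - 11*d^2 - 9*d + 18) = (d - 3)*(d + 2)*(d^3 - d^2 - 9*d + 9) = (d - 3)*(d - 1)*(d + 2)*(d^2 - 9) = (d - 3)*(d - 1)*(d + 2)*(d + 3)*(d - 3)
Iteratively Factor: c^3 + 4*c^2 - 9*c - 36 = (c - 3)*(c^2 + 7*c + 12) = (c - 3)*(c + 4)*(c + 3)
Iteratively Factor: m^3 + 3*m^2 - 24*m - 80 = (m + 4)*(m^2 - m - 20) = (m - 5)*(m + 4)*(m + 4)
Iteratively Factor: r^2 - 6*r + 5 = (r - 5)*(r - 1)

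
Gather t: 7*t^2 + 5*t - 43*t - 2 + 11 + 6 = 7*t^2 - 38*t + 15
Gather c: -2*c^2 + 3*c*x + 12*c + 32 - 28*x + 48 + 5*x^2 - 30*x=-2*c^2 + c*(3*x + 12) + 5*x^2 - 58*x + 80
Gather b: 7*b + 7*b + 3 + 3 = 14*b + 6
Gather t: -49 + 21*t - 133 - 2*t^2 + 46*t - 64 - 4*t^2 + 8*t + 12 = -6*t^2 + 75*t - 234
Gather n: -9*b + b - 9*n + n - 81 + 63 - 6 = -8*b - 8*n - 24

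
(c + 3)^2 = c^2 + 6*c + 9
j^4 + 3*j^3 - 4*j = j*(j - 1)*(j + 2)^2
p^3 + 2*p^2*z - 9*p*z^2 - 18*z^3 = (p - 3*z)*(p + 2*z)*(p + 3*z)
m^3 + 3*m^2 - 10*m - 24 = (m - 3)*(m + 2)*(m + 4)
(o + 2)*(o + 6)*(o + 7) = o^3 + 15*o^2 + 68*o + 84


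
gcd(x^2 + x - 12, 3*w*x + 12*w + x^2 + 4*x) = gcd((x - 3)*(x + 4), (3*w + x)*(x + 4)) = x + 4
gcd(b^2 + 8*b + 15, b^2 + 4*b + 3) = b + 3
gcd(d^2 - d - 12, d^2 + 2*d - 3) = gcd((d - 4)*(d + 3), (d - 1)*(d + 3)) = d + 3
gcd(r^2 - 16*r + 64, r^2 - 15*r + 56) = r - 8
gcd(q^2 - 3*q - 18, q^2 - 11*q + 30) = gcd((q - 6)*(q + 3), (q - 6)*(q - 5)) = q - 6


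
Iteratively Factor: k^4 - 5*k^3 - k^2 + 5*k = (k - 5)*(k^3 - k) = (k - 5)*(k + 1)*(k^2 - k) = (k - 5)*(k - 1)*(k + 1)*(k)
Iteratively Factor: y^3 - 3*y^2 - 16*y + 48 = (y + 4)*(y^2 - 7*y + 12) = (y - 3)*(y + 4)*(y - 4)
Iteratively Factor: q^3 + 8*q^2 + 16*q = (q)*(q^2 + 8*q + 16) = q*(q + 4)*(q + 4)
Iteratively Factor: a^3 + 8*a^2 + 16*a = (a)*(a^2 + 8*a + 16) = a*(a + 4)*(a + 4)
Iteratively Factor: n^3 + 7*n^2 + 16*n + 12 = (n + 2)*(n^2 + 5*n + 6) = (n + 2)*(n + 3)*(n + 2)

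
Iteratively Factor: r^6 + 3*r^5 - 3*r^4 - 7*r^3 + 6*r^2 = (r + 2)*(r^5 + r^4 - 5*r^3 + 3*r^2) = (r + 2)*(r + 3)*(r^4 - 2*r^3 + r^2) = (r - 1)*(r + 2)*(r + 3)*(r^3 - r^2) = r*(r - 1)*(r + 2)*(r + 3)*(r^2 - r) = r*(r - 1)^2*(r + 2)*(r + 3)*(r)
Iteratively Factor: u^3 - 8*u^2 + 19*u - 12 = (u - 3)*(u^2 - 5*u + 4) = (u - 3)*(u - 1)*(u - 4)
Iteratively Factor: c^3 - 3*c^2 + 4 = (c - 2)*(c^2 - c - 2) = (c - 2)*(c + 1)*(c - 2)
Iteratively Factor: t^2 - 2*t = (t)*(t - 2)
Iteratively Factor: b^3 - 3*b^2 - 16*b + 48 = (b - 4)*(b^2 + b - 12) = (b - 4)*(b + 4)*(b - 3)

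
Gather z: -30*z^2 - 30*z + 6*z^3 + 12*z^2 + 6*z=6*z^3 - 18*z^2 - 24*z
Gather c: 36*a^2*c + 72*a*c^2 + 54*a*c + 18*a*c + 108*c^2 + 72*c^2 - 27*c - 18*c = c^2*(72*a + 180) + c*(36*a^2 + 72*a - 45)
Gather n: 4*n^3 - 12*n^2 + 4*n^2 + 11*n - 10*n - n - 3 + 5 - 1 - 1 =4*n^3 - 8*n^2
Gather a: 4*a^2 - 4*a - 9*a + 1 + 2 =4*a^2 - 13*a + 3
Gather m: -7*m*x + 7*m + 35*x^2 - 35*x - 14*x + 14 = m*(7 - 7*x) + 35*x^2 - 49*x + 14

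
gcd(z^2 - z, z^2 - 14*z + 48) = 1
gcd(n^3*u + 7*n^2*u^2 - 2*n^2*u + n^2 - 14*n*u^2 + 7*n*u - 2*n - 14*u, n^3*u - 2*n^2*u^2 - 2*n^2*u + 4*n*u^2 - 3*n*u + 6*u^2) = 1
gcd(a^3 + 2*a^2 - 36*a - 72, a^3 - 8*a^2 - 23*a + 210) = a - 6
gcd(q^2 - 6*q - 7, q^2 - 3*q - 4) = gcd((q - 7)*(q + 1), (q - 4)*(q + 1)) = q + 1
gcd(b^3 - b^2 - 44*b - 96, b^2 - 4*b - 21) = b + 3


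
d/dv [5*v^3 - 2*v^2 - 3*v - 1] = 15*v^2 - 4*v - 3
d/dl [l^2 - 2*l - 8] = 2*l - 2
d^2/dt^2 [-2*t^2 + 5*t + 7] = -4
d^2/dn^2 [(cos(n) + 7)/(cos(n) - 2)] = 9*(sin(n)^2 - 2*cos(n) + 1)/(cos(n) - 2)^3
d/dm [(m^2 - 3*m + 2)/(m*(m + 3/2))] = 2*(9*m^2 - 8*m - 6)/(m^2*(4*m^2 + 12*m + 9))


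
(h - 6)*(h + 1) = h^2 - 5*h - 6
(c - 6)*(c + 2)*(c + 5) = c^3 + c^2 - 32*c - 60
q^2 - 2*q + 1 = (q - 1)^2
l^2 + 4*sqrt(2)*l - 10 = (l - sqrt(2))*(l + 5*sqrt(2))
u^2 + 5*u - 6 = (u - 1)*(u + 6)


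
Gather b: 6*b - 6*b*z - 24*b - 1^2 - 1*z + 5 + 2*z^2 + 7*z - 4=b*(-6*z - 18) + 2*z^2 + 6*z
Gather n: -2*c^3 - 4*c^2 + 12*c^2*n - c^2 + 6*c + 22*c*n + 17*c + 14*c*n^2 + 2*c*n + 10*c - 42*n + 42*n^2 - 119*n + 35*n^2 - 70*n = -2*c^3 - 5*c^2 + 33*c + n^2*(14*c + 77) + n*(12*c^2 + 24*c - 231)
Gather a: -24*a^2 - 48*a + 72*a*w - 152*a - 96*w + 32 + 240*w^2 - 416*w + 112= -24*a^2 + a*(72*w - 200) + 240*w^2 - 512*w + 144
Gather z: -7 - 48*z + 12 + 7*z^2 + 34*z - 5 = 7*z^2 - 14*z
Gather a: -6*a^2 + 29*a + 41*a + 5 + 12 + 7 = -6*a^2 + 70*a + 24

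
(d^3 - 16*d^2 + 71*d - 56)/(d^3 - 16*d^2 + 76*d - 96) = (d^2 - 8*d + 7)/(d^2 - 8*d + 12)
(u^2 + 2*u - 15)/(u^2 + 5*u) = (u - 3)/u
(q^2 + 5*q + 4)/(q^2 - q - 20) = (q + 1)/(q - 5)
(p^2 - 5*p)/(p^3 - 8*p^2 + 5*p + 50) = p/(p^2 - 3*p - 10)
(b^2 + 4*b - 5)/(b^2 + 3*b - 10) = (b - 1)/(b - 2)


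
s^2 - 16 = (s - 4)*(s + 4)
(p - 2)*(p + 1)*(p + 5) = p^3 + 4*p^2 - 7*p - 10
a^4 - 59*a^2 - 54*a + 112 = (a - 8)*(a - 1)*(a + 2)*(a + 7)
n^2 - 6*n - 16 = (n - 8)*(n + 2)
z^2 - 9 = (z - 3)*(z + 3)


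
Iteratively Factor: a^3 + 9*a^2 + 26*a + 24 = (a + 2)*(a^2 + 7*a + 12) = (a + 2)*(a + 4)*(a + 3)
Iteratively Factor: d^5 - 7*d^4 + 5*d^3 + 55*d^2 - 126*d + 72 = (d - 4)*(d^4 - 3*d^3 - 7*d^2 + 27*d - 18) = (d - 4)*(d - 1)*(d^3 - 2*d^2 - 9*d + 18) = (d - 4)*(d - 3)*(d - 1)*(d^2 + d - 6) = (d - 4)*(d - 3)*(d - 1)*(d + 3)*(d - 2)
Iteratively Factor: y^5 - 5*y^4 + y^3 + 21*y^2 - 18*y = (y - 3)*(y^4 - 2*y^3 - 5*y^2 + 6*y) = (y - 3)^2*(y^3 + y^2 - 2*y) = (y - 3)^2*(y - 1)*(y^2 + 2*y) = y*(y - 3)^2*(y - 1)*(y + 2)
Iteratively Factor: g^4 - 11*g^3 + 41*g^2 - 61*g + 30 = (g - 1)*(g^3 - 10*g^2 + 31*g - 30) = (g - 3)*(g - 1)*(g^2 - 7*g + 10) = (g - 3)*(g - 2)*(g - 1)*(g - 5)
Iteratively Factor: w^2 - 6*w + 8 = (w - 2)*(w - 4)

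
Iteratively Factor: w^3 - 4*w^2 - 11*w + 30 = (w - 2)*(w^2 - 2*w - 15) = (w - 2)*(w + 3)*(w - 5)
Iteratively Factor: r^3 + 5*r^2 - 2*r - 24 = (r + 4)*(r^2 + r - 6) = (r - 2)*(r + 4)*(r + 3)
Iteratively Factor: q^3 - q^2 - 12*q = (q - 4)*(q^2 + 3*q) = (q - 4)*(q + 3)*(q)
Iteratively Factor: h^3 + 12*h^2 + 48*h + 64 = (h + 4)*(h^2 + 8*h + 16) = (h + 4)^2*(h + 4)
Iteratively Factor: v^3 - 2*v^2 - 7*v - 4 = (v - 4)*(v^2 + 2*v + 1) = (v - 4)*(v + 1)*(v + 1)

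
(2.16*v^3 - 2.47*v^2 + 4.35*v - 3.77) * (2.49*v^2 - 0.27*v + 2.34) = 5.3784*v^5 - 6.7335*v^4 + 16.5528*v^3 - 16.3416*v^2 + 11.1969*v - 8.8218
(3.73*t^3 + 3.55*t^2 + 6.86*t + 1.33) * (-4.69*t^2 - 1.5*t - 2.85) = -17.4937*t^5 - 22.2445*t^4 - 48.1289*t^3 - 26.6452*t^2 - 21.546*t - 3.7905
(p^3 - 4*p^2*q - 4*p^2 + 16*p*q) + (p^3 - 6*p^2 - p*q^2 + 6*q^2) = 2*p^3 - 4*p^2*q - 10*p^2 - p*q^2 + 16*p*q + 6*q^2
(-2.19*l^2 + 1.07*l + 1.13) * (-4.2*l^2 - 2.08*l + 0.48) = 9.198*l^4 + 0.0611999999999995*l^3 - 8.0228*l^2 - 1.8368*l + 0.5424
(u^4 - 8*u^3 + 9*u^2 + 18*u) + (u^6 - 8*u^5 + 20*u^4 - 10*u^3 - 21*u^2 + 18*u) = u^6 - 8*u^5 + 21*u^4 - 18*u^3 - 12*u^2 + 36*u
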